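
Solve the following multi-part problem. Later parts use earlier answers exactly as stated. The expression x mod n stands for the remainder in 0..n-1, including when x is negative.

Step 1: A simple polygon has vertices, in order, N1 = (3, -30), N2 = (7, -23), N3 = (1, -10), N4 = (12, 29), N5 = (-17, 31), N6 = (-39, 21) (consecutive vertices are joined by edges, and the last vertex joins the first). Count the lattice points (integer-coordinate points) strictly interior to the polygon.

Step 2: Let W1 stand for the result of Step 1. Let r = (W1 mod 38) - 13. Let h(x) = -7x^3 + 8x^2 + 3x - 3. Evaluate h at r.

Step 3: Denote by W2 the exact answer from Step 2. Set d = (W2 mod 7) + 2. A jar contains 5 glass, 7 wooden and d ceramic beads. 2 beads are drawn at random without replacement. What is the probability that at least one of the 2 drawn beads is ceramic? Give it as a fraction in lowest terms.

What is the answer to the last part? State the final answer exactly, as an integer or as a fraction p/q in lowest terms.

29/51

Step 1: cross terms: (3*-23 - 7*-30)=141, (7*-10 - 1*-23)=-47, (1*29 - 12*-10)=149, (12*31 - -17*29)=865, (-17*21 - -39*31)=852, (-39*-30 - 3*21)=1107; twice the area = |3067| = 3067; area = 3067/2; boundary points = 1 + 1 + 1 + 1 + 2 + 3 = 9; strictly interior points = area - boundary/2 + 1 = 1530; answer 1530
Step 2: W1 = 1530; r = -3; -7*(-3)^3 + 8*(-3)^2 + 3*(-3)^1 - 3 = (189) + (72) + (-9) + (-3) = 249; answer 249
Step 3: W2 = 249; d = 6; total draws C(18,2) = 153; complement C(12,2) = 66; favorable 153 - 66 = 87; P = 29/51; answer 29/51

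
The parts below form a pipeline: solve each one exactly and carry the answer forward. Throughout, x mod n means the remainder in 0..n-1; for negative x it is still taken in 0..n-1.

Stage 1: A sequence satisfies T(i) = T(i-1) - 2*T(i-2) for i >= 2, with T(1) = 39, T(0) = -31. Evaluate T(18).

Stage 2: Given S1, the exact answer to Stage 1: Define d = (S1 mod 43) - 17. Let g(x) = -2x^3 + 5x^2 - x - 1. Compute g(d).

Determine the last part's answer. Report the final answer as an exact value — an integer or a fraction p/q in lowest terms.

Stage 1: T(2) = 1*(39) - 2*(-31) = 101; iterating: T(2)=101, T(3)=23, T(4)=-179, T(5)=-225, T(6)=133, T(7)=583, T(8)=317, T(9)=-849, T(10)=-1483, T(11)=215, T(12)=3181, T(13)=2751, T(14)=-3611, T(15)=-9113, T(16)=-1891, T(17)=16335, T(18)=20117; answer 20117
Stage 2: S1 = 20117; d = 19; -2*(19)^3 + 5*(19)^2 - 1*(19)^1 - 1 = (-13718) + (1805) + (-19) + (-1) = -11933; answer -11933

-11933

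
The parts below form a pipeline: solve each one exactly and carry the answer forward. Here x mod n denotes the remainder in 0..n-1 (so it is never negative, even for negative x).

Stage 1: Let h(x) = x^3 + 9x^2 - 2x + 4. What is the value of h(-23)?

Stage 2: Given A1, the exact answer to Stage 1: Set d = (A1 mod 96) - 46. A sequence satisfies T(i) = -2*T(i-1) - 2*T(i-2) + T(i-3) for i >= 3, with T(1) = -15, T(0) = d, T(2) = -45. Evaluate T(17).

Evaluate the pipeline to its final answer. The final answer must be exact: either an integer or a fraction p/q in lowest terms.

Stage 1: 1*(-23)^3 + 9*(-23)^2 - 2*(-23)^1 + 4 = (-12167) + (4761) + (46) + (4) = -7356; answer -7356
Stage 2: A1 = -7356; d = -10; T(3) = -2*(-45) - 2*(-15) + 1*(-10) = 110; iterating: T(3)=110, T(4)=-145, T(5)=25, T(6)=350, T(7)=-895, T(8)=1115, T(9)=-90, T(10)=-2945, T(11)=7185, T(12)=-8570, T(13)=-175, T(14)=24675, T(15)=-57570, T(16)=65615, T(17)=8585; answer 8585

8585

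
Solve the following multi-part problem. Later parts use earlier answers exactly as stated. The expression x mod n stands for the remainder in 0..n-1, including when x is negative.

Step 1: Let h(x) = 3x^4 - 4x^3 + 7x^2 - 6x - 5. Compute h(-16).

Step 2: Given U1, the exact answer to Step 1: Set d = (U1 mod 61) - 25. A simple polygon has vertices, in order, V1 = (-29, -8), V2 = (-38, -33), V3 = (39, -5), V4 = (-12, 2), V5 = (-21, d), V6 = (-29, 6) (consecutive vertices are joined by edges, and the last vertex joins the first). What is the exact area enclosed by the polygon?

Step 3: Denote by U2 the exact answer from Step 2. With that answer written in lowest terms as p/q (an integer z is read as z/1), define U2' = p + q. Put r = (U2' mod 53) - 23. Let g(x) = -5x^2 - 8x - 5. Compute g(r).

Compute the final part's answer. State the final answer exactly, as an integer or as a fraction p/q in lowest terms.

-482

Step 1: 3*(-16)^4 - 4*(-16)^3 + 7*(-16)^2 - 6*(-16)^1 - 5 = (196608) + (16384) + (1792) + (96) + (-5) = 214875; answer 214875
Step 2: U1 = 214875; d = 8; cross terms: (-29*-33 - -38*-8)=653, (-38*-5 - 39*-33)=1477, (39*2 - -12*-5)=18, (-12*8 - -21*2)=-54, (-21*6 - -29*8)=106, (-29*-8 - -29*6)=406; twice the area = |2606| = 2606; area = 1303; answer 1303
Step 3: U2 = 1303; threaded value p + q = 1304; r = 9; -5*(9)^2 - 8*(9)^1 - 5 = (-405) + (-72) + (-5) = -482; answer -482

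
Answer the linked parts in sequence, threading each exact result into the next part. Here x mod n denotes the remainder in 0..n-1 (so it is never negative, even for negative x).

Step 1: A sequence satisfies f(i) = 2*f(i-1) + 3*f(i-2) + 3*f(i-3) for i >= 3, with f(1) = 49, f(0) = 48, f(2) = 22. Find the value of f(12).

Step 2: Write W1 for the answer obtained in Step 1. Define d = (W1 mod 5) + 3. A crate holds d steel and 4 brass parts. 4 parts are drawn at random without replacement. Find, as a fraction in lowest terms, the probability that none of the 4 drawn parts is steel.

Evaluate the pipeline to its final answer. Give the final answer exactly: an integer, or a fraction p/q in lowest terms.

1/210

Step 1: f(3) = 2*(22) + 3*(49) + 3*(48) = 335; iterating: f(3)=335, f(4)=883, f(5)=2837, f(6)=9328, f(7)=29816, f(8)=96127, f(9)=309686, f(10)=997201, f(11)=3211841, f(12)=10344343; answer 10344343
Step 2: W1 = 10344343; d = 6; total draws C(10,4) = 210; favorable C(4,4) = 1; P = 1/210; answer 1/210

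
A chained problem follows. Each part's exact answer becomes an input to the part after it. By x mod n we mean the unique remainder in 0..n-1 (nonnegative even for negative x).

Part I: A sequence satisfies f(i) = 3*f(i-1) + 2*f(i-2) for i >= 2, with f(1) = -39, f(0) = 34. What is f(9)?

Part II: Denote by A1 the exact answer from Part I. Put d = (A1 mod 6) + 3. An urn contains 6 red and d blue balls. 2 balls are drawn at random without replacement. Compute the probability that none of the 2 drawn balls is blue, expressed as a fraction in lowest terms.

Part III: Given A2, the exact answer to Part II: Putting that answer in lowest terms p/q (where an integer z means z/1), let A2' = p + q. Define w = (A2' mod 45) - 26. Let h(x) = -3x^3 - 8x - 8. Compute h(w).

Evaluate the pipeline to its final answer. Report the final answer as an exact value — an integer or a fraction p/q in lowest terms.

-19

Part I: f(2) = 3*(-39) + 2*(34) = -49; iterating: f(2)=-49, f(3)=-225, f(4)=-773, f(5)=-2769, f(6)=-9853, f(7)=-35097, f(8)=-124997, f(9)=-445185; answer -445185
Part II: A1 = -445185; d = 6; total draws C(12,2) = 66; favorable C(6,2) = 15; P = 5/22; answer 5/22
Part III: A2 = 5/22; threaded value p + q = 27; w = 1; -3*(1)^3 - 8*(1)^1 - 8 = (-3) + (-8) + (-8) = -19; answer -19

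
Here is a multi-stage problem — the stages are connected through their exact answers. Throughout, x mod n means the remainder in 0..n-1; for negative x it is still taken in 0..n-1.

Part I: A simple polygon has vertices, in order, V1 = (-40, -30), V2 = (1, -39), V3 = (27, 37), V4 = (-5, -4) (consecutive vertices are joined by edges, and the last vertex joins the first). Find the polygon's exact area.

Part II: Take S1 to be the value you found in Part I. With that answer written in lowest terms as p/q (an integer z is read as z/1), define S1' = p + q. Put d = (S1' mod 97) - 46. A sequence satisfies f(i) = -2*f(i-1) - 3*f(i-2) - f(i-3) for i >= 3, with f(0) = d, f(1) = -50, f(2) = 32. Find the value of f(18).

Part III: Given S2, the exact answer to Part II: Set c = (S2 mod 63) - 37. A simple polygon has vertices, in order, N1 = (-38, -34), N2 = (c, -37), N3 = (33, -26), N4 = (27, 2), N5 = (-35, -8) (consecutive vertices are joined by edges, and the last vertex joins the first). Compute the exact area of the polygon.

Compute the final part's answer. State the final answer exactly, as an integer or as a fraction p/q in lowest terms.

Part I: cross terms: (-40*-39 - 1*-30)=1590, (1*37 - 27*-39)=1090, (27*-4 - -5*37)=77, (-5*-30 - -40*-4)=-10; twice the area = |2747| = 2747; area = 2747/2; answer 2747/2
Part II: S1 = 2747/2; threaded value p + q = 2749; d = -13; f(3) = -2*(32) - 3*(-50) - 1*(-13) = 99; iterating: f(3)=99, f(4)=-244, f(5)=159, f(6)=315, f(7)=-863, f(8)=622, f(9)=1030, f(10)=-3063, f(11)=2414, f(12)=3331, f(13)=-10841, f(14)=9275, f(15)=10642, f(16)=-38268, f(17)=35335, f(18)=33492; answer 33492
Part III: S2 = 33492; c = 2; cross terms: (-38*-37 - 2*-34)=1474, (2*-26 - 33*-37)=1169, (33*2 - 27*-26)=768, (27*-8 - -35*2)=-146, (-35*-34 - -38*-8)=886; twice the area = |4151| = 4151; area = 4151/2; answer 4151/2

4151/2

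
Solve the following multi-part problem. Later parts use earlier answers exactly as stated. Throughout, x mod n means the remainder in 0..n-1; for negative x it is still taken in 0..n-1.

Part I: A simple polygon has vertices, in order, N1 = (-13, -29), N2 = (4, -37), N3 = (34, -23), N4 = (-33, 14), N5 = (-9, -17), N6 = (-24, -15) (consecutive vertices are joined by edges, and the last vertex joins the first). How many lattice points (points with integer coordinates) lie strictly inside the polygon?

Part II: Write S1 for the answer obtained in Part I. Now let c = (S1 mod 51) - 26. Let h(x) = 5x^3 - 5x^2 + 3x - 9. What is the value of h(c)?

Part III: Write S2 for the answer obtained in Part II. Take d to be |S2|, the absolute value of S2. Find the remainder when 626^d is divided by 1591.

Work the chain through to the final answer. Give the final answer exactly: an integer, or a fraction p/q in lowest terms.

Part I: cross terms: (-13*-37 - 4*-29)=597, (4*-23 - 34*-37)=1166, (34*14 - -33*-23)=-283, (-33*-17 - -9*14)=687, (-9*-15 - -24*-17)=-273, (-24*-29 - -13*-15)=501; twice the area = |2395| = 2395; area = 2395/2; boundary points = 1 + 2 + 1 + 1 + 1 + 1 = 7; strictly interior points = area - boundary/2 + 1 = 1195; answer 1195
Part II: S1 = 1195; c = -4; 5*(-4)^3 - 5*(-4)^2 + 3*(-4)^1 - 9 = (-320) + (-80) + (-12) + (-9) = -421; answer -421
Part III: S2 = -421; d = 421; squarings mod 1591: 626^1=626, 626^2=490, 626^4=1450, 626^8=789, 626^16=440, 626^32=1089, 626^64=626, 626^128=490, 626^256=1450; 626^421 = 626^1 * 626^4 * 626^32 * 626^128 * 626^256 = 884 (mod 1591); answer 884

884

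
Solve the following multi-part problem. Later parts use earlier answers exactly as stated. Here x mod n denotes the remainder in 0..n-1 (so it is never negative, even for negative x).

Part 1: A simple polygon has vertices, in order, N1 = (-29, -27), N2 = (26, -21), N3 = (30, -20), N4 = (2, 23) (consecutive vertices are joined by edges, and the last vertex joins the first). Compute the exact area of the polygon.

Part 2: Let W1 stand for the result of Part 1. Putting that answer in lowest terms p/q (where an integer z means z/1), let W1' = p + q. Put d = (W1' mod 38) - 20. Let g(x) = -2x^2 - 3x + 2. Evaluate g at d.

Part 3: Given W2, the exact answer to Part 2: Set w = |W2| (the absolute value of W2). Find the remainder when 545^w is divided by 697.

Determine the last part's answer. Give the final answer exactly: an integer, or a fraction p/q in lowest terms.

Part 1: cross terms: (-29*-21 - 26*-27)=1311, (26*-20 - 30*-21)=110, (30*23 - 2*-20)=730, (2*-27 - -29*23)=613; twice the area = |2764| = 2764; area = 1382; answer 1382
Part 2: W1 = 1382; threaded value p + q = 1383; d = -5; -2*(-5)^2 - 3*(-5)^1 + 2 = (-50) + (15) + (2) = -33; answer -33
Part 3: W2 = -33; w = 33; squarings mod 697: 545^1=545, 545^2=103, 545^4=154, 545^8=18, 545^16=324, 545^32=426; 545^33 = 545^1 * 545^32 = 69 (mod 697); answer 69

69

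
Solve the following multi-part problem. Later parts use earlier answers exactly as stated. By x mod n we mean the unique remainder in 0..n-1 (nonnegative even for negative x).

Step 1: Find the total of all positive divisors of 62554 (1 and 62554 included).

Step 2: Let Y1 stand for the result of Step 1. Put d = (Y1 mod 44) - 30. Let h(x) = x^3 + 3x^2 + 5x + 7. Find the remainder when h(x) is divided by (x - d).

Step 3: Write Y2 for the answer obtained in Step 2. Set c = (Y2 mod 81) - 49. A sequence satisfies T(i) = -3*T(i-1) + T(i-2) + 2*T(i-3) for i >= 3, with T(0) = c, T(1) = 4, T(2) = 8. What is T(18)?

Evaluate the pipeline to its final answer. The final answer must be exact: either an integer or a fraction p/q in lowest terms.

Step 1: 62554 = 2 * 31277; sigma = (1 + 2) * (1 + 31277) = 3 * 31278 = 93834; answer 93834
Step 2: Y1 = 93834; d = -4; remainder = value at the root: 1*(-4)^3 + 3*(-4)^2 + 5*(-4)^1 + 7 = (-64) + (48) + (-20) + (7) = -29; answer -29
Step 3: Y2 = -29; c = 3; T(3) = -3*(8) + 1*(4) + 2*(3) = -14; iterating: T(3)=-14, T(4)=58, T(5)=-172, T(6)=546, T(7)=-1694, T(8)=5284, T(9)=-16454, T(10)=51258, T(11)=-159660, T(12)=497330, T(13)=-1549134, T(14)=4825412, T(15)=-15030710, T(16)=46819274, T(17)=-145837708, T(18)=454270978; answer 454270978

454270978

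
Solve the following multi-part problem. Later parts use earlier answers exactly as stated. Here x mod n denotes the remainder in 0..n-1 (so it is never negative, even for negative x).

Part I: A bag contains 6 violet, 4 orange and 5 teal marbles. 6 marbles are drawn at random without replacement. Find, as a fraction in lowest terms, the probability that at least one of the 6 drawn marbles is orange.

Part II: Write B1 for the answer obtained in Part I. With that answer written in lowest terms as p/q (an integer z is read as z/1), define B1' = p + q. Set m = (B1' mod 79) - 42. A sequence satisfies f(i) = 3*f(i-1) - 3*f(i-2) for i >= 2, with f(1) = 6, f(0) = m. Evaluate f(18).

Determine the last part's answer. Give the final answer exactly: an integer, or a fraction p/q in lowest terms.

-59049

Part I: total draws C(15,6) = 5005; complement C(11,6) = 462; favorable 5005 - 462 = 4543; P = 59/65; answer 59/65
Part II: B1 = 59/65; threaded value p + q = 124; m = 3; f(2) = 3*(6) - 3*(3) = 9; iterating: f(2)=9, f(3)=9, f(4)=0, f(5)=-27, f(6)=-81, f(7)=-162, f(8)=-243, f(9)=-243, f(10)=0, f(11)=729, f(12)=2187, f(13)=4374, f(14)=6561, f(15)=6561, f(16)=0, f(17)=-19683, f(18)=-59049; answer -59049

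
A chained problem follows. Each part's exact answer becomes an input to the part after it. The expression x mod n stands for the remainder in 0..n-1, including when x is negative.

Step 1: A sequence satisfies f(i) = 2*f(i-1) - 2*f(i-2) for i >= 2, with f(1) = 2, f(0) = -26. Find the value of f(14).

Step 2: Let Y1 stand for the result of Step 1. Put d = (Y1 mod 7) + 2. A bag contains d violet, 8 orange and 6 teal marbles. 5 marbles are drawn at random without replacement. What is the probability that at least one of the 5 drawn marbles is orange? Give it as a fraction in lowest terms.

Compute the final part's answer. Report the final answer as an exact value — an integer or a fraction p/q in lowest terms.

Step 1: f(2) = 2*(2) - 2*(-26) = 56; iterating: f(2)=56, f(3)=108, f(4)=104, f(5)=-8, f(6)=-224, f(7)=-432, f(8)=-416, f(9)=32, f(10)=896, f(11)=1728, f(12)=1664, f(13)=-128, f(14)=-3584; answer -3584
Step 2: Y1 = -3584; d = 2; total draws C(16,5) = 4368; complement C(8,5) = 56; favorable 4368 - 56 = 4312; P = 77/78; answer 77/78

77/78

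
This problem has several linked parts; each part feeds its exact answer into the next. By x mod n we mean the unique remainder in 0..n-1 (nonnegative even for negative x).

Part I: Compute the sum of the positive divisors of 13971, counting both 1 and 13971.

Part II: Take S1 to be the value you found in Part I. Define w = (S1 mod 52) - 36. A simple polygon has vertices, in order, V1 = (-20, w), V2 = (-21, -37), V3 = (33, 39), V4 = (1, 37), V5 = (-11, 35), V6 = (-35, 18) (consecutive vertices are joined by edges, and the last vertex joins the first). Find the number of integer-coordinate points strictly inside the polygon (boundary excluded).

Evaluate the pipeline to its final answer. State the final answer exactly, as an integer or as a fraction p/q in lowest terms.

2213

Part I: 13971 = 3 * 4657; sigma = (1 + 3) * (1 + 4657) = 4 * 4658 = 18632; answer 18632
Part II: S1 = 18632; w = -20; cross terms: (-20*-37 - -21*-20)=320, (-21*39 - 33*-37)=402, (33*37 - 1*39)=1182, (1*35 - -11*37)=442, (-11*18 - -35*35)=1027, (-35*-20 - -20*18)=1060; twice the area = |4433| = 4433; area = 4433/2; boundary points = 1 + 2 + 2 + 2 + 1 + 1 = 9; strictly interior points = area - boundary/2 + 1 = 2213; answer 2213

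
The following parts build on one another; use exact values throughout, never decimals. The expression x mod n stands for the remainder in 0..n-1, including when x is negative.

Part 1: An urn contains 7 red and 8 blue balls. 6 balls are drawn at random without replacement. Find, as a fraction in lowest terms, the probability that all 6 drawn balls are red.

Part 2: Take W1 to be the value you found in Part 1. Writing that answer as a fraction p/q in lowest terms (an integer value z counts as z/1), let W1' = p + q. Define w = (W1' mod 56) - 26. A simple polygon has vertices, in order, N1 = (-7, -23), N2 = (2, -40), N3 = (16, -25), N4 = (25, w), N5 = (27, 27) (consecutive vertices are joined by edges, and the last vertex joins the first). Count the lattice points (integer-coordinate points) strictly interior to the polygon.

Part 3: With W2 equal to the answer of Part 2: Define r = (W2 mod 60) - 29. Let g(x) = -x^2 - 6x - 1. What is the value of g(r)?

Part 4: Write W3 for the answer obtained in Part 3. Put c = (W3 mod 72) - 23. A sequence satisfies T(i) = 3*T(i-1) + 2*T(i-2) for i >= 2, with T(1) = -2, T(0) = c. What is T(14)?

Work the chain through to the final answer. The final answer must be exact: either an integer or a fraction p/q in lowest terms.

Part 1: total draws C(15,6) = 5005; favorable C(7,6) = 7; P = 1/715; answer 1/715
Part 2: W1 = 1/715; threaded value p + q = 716; w = 18; cross terms: (-7*-40 - 2*-23)=326, (2*-25 - 16*-40)=590, (16*18 - 25*-25)=913, (25*27 - 27*18)=189, (27*-23 - -7*27)=-432; twice the area = |1586| = 1586; area = 793; boundary points = 1 + 1 + 1 + 1 + 2 = 6; strictly interior points = area - boundary/2 + 1 = 791; answer 791
Part 3: W2 = 791; r = -18; -1*(-18)^2 - 6*(-18)^1 - 1 = (-324) + (108) + (-1) = -217; answer -217
Part 4: W3 = -217; c = 48; T(2) = 3*(-2) + 2*(48) = 90; iterating: T(2)=90, T(3)=266, T(4)=978, T(5)=3466, T(6)=12354, T(7)=43994, T(8)=156690, T(9)=558058, T(10)=1987554, T(11)=7078778, T(12)=25211442, T(13)=89791882, T(14)=319798530; answer 319798530

319798530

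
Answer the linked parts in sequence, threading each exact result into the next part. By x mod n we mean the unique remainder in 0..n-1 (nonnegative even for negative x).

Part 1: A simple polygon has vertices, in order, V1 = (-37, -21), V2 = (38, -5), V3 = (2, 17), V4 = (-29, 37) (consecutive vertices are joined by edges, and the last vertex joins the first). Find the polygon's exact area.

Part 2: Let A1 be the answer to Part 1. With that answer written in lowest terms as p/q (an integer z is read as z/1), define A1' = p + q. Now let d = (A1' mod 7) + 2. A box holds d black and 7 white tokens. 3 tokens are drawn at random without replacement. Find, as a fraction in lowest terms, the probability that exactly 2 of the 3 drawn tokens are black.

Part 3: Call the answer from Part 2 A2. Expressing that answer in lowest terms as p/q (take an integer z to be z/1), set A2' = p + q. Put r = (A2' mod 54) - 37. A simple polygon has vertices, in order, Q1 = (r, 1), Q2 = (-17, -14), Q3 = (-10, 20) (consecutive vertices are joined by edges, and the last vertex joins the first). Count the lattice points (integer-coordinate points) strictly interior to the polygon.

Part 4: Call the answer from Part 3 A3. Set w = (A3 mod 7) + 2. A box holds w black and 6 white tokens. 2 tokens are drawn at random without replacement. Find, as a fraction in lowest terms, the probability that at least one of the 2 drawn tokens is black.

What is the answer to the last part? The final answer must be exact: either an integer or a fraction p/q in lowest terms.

8/11

Part 1: cross terms: (-37*-5 - 38*-21)=983, (38*17 - 2*-5)=656, (2*37 - -29*17)=567, (-29*-21 - -37*37)=1978; twice the area = |4184| = 4184; area = 2092; answer 2092
Part 2: A1 = 2092; threaded value p + q = 2093; d = 2; total draws C(9,3) = 84; favorable C(2,2)*C(7,1) = 7; P = 1/12; answer 1/12
Part 3: A2 = 1/12; threaded value p + q = 13; r = -24; cross terms: (-24*-14 - -17*1)=353, (-17*20 - -10*-14)=-480, (-10*1 - -24*20)=470; twice the area = |343| = 343; area = 343/2; boundary points = 1 + 1 + 1 = 3; strictly interior points = area - boundary/2 + 1 = 171; answer 171
Part 4: A3 = 171; w = 5; total draws C(11,2) = 55; complement C(6,2) = 15; favorable 55 - 15 = 40; P = 8/11; answer 8/11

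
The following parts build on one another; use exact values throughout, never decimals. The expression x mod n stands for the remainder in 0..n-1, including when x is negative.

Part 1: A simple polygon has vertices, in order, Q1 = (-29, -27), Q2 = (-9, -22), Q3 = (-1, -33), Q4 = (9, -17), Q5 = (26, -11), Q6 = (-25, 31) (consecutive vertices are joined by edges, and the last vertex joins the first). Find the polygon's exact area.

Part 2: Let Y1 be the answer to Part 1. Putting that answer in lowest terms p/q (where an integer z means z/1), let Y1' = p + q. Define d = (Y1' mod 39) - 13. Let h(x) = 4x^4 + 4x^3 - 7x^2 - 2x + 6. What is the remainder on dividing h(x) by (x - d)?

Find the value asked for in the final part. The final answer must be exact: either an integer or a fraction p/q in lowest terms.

Part 1: cross terms: (-29*-22 - -9*-27)=395, (-9*-33 - -1*-22)=275, (-1*-17 - 9*-33)=314, (9*-11 - 26*-17)=343, (26*31 - -25*-11)=531, (-25*-27 - -29*31)=1574; twice the area = |3432| = 3432; area = 1716; answer 1716
Part 2: Y1 = 1716; threaded value p + q = 1717; d = -12; remainder = value at the root: 4*(-12)^4 + 4*(-12)^3 - 7*(-12)^2 - 2*(-12)^1 + 6 = (82944) + (-6912) + (-1008) + (24) + (6) = 75054; answer 75054

75054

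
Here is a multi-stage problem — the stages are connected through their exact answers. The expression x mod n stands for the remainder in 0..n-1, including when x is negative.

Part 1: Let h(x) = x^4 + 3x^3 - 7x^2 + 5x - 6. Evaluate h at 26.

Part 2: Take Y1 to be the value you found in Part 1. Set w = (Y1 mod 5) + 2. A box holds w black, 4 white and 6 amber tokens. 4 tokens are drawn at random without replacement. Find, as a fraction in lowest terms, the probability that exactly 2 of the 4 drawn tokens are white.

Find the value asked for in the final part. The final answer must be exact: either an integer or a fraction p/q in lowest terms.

216/715

Part 1: 1*(26)^4 + 3*(26)^3 - 7*(26)^2 + 5*(26)^1 - 6 = (456976) + (52728) + (-4732) + (130) + (-6) = 505096; answer 505096
Part 2: Y1 = 505096; w = 3; total draws C(13,4) = 715; favorable C(4,2)*C(9,2) = 216; P = 216/715; answer 216/715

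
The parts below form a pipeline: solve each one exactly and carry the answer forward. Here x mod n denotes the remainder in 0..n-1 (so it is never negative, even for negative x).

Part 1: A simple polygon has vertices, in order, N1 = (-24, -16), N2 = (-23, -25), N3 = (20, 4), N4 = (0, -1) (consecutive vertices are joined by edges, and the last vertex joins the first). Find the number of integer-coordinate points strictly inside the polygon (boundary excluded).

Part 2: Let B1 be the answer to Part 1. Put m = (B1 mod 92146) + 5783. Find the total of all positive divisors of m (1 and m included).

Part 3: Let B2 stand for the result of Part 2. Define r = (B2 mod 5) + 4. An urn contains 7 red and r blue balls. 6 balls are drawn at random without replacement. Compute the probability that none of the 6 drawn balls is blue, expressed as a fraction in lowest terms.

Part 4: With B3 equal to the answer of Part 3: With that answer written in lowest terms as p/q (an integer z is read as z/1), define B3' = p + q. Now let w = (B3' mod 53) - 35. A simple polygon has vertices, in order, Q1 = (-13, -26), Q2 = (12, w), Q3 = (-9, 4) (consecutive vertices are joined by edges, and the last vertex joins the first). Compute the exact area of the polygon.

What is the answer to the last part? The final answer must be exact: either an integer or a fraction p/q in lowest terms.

365

Part 1: cross terms: (-24*-25 - -23*-16)=232, (-23*4 - 20*-25)=408, (20*-1 - 0*4)=-20, (0*-16 - -24*-1)=-24; twice the area = |596| = 596; area = 298; boundary points = 1 + 1 + 5 + 3 = 10; strictly interior points = area - boundary/2 + 1 = 294; answer 294
Part 2: B1 = 294; m = 6077; 6077 = 59 * 103; sigma = (1 + 59) * (1 + 103) = 60 * 104 = 6240; answer 6240
Part 3: B2 = 6240; r = 4; total draws C(11,6) = 462; favorable C(7,6) = 7; P = 1/66; answer 1/66
Part 4: B3 = 1/66; threaded value p + q = 67; w = -21; cross terms: (-13*-21 - 12*-26)=585, (12*4 - -9*-21)=-141, (-9*-26 - -13*4)=286; twice the area = |730| = 730; area = 365; answer 365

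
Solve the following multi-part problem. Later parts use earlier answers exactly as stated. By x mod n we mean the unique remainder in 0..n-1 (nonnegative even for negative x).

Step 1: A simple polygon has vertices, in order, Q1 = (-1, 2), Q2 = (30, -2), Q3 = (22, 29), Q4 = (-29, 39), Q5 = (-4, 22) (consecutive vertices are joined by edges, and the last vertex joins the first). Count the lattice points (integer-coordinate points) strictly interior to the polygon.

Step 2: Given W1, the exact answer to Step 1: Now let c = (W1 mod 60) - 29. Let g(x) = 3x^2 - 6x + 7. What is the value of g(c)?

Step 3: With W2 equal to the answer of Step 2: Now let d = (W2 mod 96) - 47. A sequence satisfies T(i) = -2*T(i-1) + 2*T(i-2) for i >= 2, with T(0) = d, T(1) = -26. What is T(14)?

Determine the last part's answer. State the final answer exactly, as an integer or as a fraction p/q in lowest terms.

Step 1: cross terms: (-1*-2 - 30*2)=-58, (30*29 - 22*-2)=914, (22*39 - -29*29)=1699, (-29*22 - -4*39)=-482, (-4*2 - -1*22)=14; twice the area = |2087| = 2087; area = 2087/2; boundary points = 1 + 1 + 1 + 1 + 1 = 5; strictly interior points = area - boundary/2 + 1 = 1042; answer 1042
Step 2: W1 = 1042; c = -7; 3*(-7)^2 - 6*(-7)^1 + 7 = (147) + (42) + (7) = 196; answer 196
Step 3: W2 = 196; d = -43; T(2) = -2*(-26) + 2*(-43) = -34; iterating: T(2)=-34, T(3)=16, T(4)=-100, T(5)=232, T(6)=-664, T(7)=1792, T(8)=-4912, T(9)=13408, T(10)=-36640, T(11)=100096, T(12)=-273472, T(13)=747136, T(14)=-2041216; answer -2041216

-2041216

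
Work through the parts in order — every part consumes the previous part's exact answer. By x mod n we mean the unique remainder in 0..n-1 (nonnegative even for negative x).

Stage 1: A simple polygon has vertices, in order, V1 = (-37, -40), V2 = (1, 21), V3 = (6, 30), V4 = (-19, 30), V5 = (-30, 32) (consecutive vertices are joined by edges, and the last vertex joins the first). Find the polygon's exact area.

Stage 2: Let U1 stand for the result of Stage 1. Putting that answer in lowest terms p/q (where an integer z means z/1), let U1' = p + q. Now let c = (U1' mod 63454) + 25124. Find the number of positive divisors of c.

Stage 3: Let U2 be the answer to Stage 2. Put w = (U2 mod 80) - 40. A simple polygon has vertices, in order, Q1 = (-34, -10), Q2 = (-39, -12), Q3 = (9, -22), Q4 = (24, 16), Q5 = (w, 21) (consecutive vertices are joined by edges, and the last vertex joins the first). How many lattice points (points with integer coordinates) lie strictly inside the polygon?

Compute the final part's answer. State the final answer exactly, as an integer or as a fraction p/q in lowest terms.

Stage 1: cross terms: (-37*21 - 1*-40)=-737, (1*30 - 6*21)=-96, (6*30 - -19*30)=750, (-19*32 - -30*30)=292, (-30*-40 - -37*32)=2384; twice the area = |2593| = 2593; area = 2593/2; answer 2593/2
Stage 2: U1 = 2593/2; threaded value p + q = 2595; c = 27719; 27719 = 53 * 523; number of divisors = (1+1) * (1+1) = 4; answer 4
Stage 3: U2 = 4; w = -36; cross terms: (-34*-12 - -39*-10)=18, (-39*-22 - 9*-12)=966, (9*16 - 24*-22)=672, (24*21 - -36*16)=1080, (-36*-10 - -34*21)=1074; twice the area = |3810| = 3810; area = 1905; boundary points = 1 + 2 + 1 + 5 + 1 = 10; strictly interior points = area - boundary/2 + 1 = 1901; answer 1901

1901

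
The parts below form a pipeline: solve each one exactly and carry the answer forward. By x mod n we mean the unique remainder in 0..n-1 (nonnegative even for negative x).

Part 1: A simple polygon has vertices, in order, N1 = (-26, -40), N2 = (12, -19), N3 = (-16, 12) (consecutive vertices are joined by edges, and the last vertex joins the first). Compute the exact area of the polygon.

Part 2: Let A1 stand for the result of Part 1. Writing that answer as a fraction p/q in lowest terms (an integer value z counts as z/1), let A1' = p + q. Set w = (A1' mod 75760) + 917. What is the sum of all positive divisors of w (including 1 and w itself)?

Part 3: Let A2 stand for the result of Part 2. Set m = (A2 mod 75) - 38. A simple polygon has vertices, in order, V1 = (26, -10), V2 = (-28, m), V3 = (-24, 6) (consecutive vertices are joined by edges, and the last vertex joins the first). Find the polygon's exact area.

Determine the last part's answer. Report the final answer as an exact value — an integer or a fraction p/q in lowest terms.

Part 1: cross terms: (-26*-19 - 12*-40)=974, (12*12 - -16*-19)=-160, (-16*-40 - -26*12)=952; twice the area = |1766| = 1766; area = 883; answer 883
Part 2: A1 = 883; threaded value p + q = 884; w = 1801; 1801 is prime, so its only divisors are 1 and 1801; sigma = 1 + 1801 = 1802; answer 1802
Part 3: A2 = 1802; m = -36; cross terms: (26*-36 - -28*-10)=-1216, (-28*6 - -24*-36)=-1032, (-24*-10 - 26*6)=84; twice the area = |-2164| = 2164; area = 1082; answer 1082

1082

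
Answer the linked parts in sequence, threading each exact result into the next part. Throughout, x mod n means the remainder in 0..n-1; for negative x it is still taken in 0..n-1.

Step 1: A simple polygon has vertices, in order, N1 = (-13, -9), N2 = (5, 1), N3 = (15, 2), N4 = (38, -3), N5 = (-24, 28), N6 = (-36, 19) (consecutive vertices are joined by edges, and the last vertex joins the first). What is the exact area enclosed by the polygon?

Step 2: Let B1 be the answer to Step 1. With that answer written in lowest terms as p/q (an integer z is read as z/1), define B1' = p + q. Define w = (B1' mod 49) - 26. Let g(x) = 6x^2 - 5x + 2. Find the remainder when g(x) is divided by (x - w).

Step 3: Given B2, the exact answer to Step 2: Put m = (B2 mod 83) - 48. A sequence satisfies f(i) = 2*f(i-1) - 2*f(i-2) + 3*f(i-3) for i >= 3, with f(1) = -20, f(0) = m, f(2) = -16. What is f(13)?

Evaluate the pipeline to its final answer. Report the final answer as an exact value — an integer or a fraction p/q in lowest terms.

Step 1: cross terms: (-13*1 - 5*-9)=32, (5*2 - 15*1)=-5, (15*-3 - 38*2)=-121, (38*28 - -24*-3)=992, (-24*19 - -36*28)=552, (-36*-9 - -13*19)=571; twice the area = |2021| = 2021; area = 2021/2; answer 2021/2
Step 2: B1 = 2021/2; threaded value p + q = 2023; w = -12; remainder = value at the root: 6*(-12)^2 - 5*(-12)^1 + 2 = (864) + (60) + (2) = 926; answer 926
Step 3: B2 = 926; m = -35; f(3) = 2*(-16) - 2*(-20) + 3*(-35) = -97; iterating: f(3)=-97, f(4)=-222, f(5)=-298, f(6)=-443, f(7)=-956, f(8)=-1920, f(9)=-3257, f(10)=-5542, f(11)=-10330, f(12)=-19347, f(13)=-34660; answer -34660

-34660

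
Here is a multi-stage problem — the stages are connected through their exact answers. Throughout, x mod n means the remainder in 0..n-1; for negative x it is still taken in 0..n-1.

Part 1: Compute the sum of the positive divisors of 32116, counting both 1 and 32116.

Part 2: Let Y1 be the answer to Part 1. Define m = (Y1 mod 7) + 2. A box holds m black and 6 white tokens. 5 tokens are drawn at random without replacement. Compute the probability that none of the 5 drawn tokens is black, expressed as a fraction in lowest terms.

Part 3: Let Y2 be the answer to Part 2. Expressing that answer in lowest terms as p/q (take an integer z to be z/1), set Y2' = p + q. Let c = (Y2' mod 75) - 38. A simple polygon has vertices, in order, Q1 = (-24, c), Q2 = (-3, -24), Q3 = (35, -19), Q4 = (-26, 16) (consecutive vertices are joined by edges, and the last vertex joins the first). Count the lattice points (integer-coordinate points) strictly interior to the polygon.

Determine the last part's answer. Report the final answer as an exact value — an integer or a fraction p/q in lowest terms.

1041

Part 1: 32116 = 2^2 * 7 * 31 * 37; sigma = (1 + 2 + 4) * (1 + 7) * (1 + 31) * (1 + 37) = 7 * 8 * 32 * 38 = 68096; answer 68096
Part 2: Y1 = 68096; m = 2; total draws C(8,5) = 56; favorable C(6,5) = 6; P = 3/28; answer 3/28
Part 3: Y2 = 3/28; threaded value p + q = 31; c = -7; cross terms: (-24*-24 - -3*-7)=555, (-3*-19 - 35*-24)=897, (35*16 - -26*-19)=66, (-26*-7 - -24*16)=566; twice the area = |2084| = 2084; area = 1042; boundary points = 1 + 1 + 1 + 1 = 4; strictly interior points = area - boundary/2 + 1 = 1041; answer 1041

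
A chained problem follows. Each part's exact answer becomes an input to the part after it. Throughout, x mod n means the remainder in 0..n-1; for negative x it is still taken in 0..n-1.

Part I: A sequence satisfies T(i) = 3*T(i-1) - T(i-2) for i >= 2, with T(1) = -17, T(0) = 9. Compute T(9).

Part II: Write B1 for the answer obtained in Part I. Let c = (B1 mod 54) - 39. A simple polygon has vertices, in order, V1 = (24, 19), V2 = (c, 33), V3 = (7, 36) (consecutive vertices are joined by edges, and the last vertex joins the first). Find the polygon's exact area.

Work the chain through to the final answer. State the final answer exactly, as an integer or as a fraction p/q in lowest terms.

Part I: T(2) = 3*(-17) - 1*(9) = -60; iterating: T(2)=-60, T(3)=-163, T(4)=-429, T(5)=-1124, T(6)=-2943, T(7)=-7705, T(8)=-20172, T(9)=-52811; answer -52811
Part II: B1 = -52811; c = -38; cross terms: (24*33 - -38*19)=1514, (-38*36 - 7*33)=-1599, (7*19 - 24*36)=-731; twice the area = |-816| = 816; area = 408; answer 408

408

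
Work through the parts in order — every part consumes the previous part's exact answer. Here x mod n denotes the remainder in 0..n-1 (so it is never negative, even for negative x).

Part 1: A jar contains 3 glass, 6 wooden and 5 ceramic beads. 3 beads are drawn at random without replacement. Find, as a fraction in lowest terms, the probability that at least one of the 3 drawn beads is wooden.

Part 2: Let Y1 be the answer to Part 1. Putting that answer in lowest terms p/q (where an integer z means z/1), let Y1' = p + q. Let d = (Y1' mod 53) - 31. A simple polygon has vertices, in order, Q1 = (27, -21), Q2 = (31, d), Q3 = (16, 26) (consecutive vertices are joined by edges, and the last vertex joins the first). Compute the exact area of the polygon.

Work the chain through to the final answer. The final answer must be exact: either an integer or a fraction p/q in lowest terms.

Part 1: total draws C(14,3) = 364; complement C(8,3) = 56; favorable 364 - 56 = 308; P = 11/13; answer 11/13
Part 2: Y1 = 11/13; threaded value p + q = 24; d = -7; cross terms: (27*-7 - 31*-21)=462, (31*26 - 16*-7)=918, (16*-21 - 27*26)=-1038; twice the area = |342| = 342; area = 171; answer 171

171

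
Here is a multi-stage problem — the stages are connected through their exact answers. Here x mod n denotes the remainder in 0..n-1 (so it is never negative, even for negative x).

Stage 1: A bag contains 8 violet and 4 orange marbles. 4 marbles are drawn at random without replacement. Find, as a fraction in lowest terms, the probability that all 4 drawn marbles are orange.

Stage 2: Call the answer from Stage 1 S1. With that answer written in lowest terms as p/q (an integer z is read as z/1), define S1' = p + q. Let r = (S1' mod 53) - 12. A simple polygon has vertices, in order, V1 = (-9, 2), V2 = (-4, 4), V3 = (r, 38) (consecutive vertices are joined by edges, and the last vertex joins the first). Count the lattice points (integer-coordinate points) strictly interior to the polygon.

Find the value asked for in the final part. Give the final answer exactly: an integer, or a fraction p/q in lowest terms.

Stage 1: total draws C(12,4) = 495; favorable C(4,4) = 1; P = 1/495; answer 1/495
Stage 2: S1 = 1/495; threaded value p + q = 496; r = 7; cross terms: (-9*4 - -4*2)=-28, (-4*38 - 7*4)=-180, (7*2 - -9*38)=356; twice the area = |148| = 148; area = 74; boundary points = 1 + 1 + 4 = 6; strictly interior points = area - boundary/2 + 1 = 72; answer 72

72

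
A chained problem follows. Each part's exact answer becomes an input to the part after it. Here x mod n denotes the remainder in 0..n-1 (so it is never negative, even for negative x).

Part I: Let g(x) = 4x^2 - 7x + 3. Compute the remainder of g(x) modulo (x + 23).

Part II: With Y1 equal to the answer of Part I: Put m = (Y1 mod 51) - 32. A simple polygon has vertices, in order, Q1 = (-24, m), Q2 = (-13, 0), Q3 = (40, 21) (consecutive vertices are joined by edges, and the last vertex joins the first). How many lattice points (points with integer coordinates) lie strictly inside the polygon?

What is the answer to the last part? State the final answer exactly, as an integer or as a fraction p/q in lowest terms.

Part I: remainder = value at the root: 4*(-23)^2 - 7*(-23)^1 + 3 = (2116) + (161) + (3) = 2280; answer 2280
Part II: Y1 = 2280; m = 4; cross terms: (-24*0 - -13*4)=52, (-13*21 - 40*0)=-273, (40*4 - -24*21)=664; twice the area = |443| = 443; area = 443/2; boundary points = 1 + 1 + 1 = 3; strictly interior points = area - boundary/2 + 1 = 221; answer 221

221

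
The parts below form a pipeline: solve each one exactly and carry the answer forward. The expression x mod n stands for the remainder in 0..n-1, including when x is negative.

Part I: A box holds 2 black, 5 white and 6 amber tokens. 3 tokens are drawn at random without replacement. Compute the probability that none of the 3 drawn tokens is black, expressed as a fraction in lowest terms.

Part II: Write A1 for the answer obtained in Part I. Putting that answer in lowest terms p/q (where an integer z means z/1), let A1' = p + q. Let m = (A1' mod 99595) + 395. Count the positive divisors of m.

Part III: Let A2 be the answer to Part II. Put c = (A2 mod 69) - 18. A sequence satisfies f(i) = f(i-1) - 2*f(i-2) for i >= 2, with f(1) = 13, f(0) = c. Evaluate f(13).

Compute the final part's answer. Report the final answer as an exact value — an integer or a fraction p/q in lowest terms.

Part I: total draws C(13,3) = 286; favorable C(11,3) = 165; P = 15/26; answer 15/26
Part II: A1 = 15/26; threaded value p + q = 41; m = 436; 436 = 2^2 * 109; number of divisors = (2+1) * (1+1) = 6; answer 6
Part III: A2 = 6; c = -12; f(2) = 1*(13) - 2*(-12) = 37; iterating: f(2)=37, f(3)=11, f(4)=-63, f(5)=-85, f(6)=41, f(7)=211, f(8)=129, f(9)=-293, f(10)=-551, f(11)=35, f(12)=1137, f(13)=1067; answer 1067

1067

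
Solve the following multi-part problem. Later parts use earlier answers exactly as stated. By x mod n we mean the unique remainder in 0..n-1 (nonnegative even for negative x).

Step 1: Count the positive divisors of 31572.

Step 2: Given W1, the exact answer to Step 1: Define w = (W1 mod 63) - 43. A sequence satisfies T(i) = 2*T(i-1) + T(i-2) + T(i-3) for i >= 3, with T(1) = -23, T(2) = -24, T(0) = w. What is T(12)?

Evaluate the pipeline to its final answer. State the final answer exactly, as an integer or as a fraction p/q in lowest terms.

Step 1: 31572 = 2^2 * 3^2 * 877; number of divisors = (2+1) * (2+1) * (1+1) = 18; answer 18
Step 2: W1 = 18; w = -25; T(3) = 2*(-24) + 1*(-23) + 1*(-25) = -96; iterating: T(3)=-96, T(4)=-239, T(5)=-598, T(6)=-1531, T(7)=-3899, T(8)=-9927, T(9)=-25284, T(10)=-64394, T(11)=-163999, T(12)=-417676; answer -417676

-417676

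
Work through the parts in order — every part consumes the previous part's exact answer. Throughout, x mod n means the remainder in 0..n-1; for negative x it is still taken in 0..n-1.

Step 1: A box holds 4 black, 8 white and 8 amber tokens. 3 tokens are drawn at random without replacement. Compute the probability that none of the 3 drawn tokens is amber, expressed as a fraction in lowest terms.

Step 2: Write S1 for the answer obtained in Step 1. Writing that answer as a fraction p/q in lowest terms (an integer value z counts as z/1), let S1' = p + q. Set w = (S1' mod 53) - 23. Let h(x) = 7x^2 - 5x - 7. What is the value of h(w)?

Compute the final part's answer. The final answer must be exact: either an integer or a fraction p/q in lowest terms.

Step 1: total draws C(20,3) = 1140; favorable C(12,3) = 220; P = 11/57; answer 11/57
Step 2: S1 = 11/57; threaded value p + q = 68; w = -8; 7*(-8)^2 - 5*(-8)^1 - 7 = (448) + (40) + (-7) = 481; answer 481

481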